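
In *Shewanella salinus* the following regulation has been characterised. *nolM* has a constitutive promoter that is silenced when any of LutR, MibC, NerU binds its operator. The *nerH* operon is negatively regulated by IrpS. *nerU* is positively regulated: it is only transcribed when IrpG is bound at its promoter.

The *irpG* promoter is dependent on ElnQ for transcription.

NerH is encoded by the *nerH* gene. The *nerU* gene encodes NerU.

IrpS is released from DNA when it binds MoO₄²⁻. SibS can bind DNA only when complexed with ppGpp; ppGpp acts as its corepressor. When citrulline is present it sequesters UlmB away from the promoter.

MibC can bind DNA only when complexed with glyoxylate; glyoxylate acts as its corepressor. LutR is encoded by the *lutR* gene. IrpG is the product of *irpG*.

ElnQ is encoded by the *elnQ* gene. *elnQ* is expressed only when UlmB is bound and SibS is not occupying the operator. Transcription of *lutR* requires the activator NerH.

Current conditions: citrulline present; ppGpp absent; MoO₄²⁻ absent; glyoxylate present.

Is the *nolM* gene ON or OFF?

OFF

MoO₄²⁻ is absent, so IrpS is active.
With repressor IrpS bound, *nerH* is not transcribed.
So NerH is not produced.
Required activator NerH is absent, so *lutR* is not transcribed.
So LutR is not produced.
Glyoxylate is present, so MibC is active.
ppGpp is absent, so SibS is inactive.
Citrulline is present, so UlmB is inactive.
Required activator UlmB is absent, so *elnQ* is not transcribed.
So ElnQ is not produced.
Required activator ElnQ is absent, so *irpG* is not transcribed.
So IrpG is not produced.
Required activator IrpG is absent, so *nerU* is not transcribed.
So NerU is not produced.
With repressor MibC bound, *nolM* is not transcribed.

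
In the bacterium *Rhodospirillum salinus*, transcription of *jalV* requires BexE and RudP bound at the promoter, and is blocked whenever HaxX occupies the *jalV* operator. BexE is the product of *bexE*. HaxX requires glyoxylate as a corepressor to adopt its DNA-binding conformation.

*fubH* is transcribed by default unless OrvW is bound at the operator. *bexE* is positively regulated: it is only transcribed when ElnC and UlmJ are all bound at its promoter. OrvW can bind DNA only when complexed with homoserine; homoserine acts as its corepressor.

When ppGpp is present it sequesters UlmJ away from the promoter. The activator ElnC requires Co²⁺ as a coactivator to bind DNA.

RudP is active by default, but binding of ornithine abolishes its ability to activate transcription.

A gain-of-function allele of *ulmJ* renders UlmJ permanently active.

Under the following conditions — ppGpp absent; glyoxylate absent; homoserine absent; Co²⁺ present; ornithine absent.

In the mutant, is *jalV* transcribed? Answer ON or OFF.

Co²⁺ is present, so ElnC is active.
UlmJ is constitutively active in this strain.
No repressor is bound and ElnC and UlmJ are active, so *bexE* is transcribed.
So BexE is produced and active.
Ornithine is absent, so RudP is active.
Glyoxylate is absent, so HaxX is inactive.
No repressor is bound and BexE and RudP are active, so *jalV* is transcribed.

ON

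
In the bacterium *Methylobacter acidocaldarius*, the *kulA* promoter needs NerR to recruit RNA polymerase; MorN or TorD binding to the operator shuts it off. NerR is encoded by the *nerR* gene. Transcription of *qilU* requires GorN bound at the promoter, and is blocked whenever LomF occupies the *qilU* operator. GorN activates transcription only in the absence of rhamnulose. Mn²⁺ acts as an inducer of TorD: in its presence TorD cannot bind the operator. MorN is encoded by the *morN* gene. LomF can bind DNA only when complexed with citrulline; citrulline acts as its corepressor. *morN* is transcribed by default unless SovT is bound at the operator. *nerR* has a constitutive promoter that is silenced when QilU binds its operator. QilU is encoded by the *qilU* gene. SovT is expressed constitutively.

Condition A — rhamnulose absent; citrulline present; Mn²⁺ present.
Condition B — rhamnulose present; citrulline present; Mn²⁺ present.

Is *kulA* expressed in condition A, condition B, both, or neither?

both

Condition A:
Rhamnulose is absent, so GorN is active.
Citrulline is present, so LomF is active.
With repressor LomF bound, *qilU* is not transcribed.
So QilU is not produced.
With no repressor bound, *nerR* is transcribed.
So NerR is produced and active.
SovT is produced constitutively and is active.
With repressor SovT bound, *morN* is not transcribed.
So MorN is not produced.
Mn²⁺ is present, so TorD is inactive.
No repressor is bound and NerR is active, so *kulA* is transcribed.
→ *kulA* is ON in A.
Condition B:
Rhamnulose is present, so GorN is inactive.
Citrulline is present, so LomF is active.
With repressor LomF bound, *qilU* is not transcribed.
So QilU is not produced.
With no repressor bound, *nerR* is transcribed.
So NerR is produced and active.
SovT is produced constitutively and is active.
With repressor SovT bound, *morN* is not transcribed.
So MorN is not produced.
Mn²⁺ is present, so TorD is inactive.
No repressor is bound and NerR is active, so *kulA* is transcribed.
→ *kulA* is ON in B.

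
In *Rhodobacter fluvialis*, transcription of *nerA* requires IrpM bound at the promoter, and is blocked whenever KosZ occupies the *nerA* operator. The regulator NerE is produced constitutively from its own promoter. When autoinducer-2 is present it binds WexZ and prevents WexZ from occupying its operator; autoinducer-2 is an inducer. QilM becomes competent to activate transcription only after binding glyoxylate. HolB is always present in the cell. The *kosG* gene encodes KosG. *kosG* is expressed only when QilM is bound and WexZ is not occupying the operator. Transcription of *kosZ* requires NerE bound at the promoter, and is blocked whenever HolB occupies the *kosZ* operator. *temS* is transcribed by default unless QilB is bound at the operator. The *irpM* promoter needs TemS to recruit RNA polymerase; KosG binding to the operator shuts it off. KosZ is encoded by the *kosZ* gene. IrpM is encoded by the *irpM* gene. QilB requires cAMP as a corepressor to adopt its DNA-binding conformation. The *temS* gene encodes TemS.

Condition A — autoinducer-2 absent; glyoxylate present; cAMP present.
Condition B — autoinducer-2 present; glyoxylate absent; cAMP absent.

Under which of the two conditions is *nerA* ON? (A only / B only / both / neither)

B only

Condition A:
NerE is produced constitutively and is active.
HolB is produced constitutively and is active.
With repressor HolB bound, *kosZ* is not transcribed.
So KosZ is not produced.
Autoinducer-2 is absent, so WexZ is active.
Glyoxylate is present, so QilM is active.
With repressor WexZ bound, *kosG* is not transcribed.
So KosG is not produced.
cAMP is present, so QilB is active.
With repressor QilB bound, *temS* is not transcribed.
So TemS is not produced.
Required activator TemS is absent, so *irpM* is not transcribed.
So IrpM is not produced.
Required activator IrpM is absent, so *nerA* is not transcribed.
→ *nerA* is OFF in A.
Condition B:
NerE is produced constitutively and is active.
HolB is produced constitutively and is active.
With repressor HolB bound, *kosZ* is not transcribed.
So KosZ is not produced.
Autoinducer-2 is present, so WexZ is inactive.
Glyoxylate is absent, so QilM is inactive.
Required activator QilM is absent, so *kosG* is not transcribed.
So KosG is not produced.
cAMP is absent, so QilB is inactive.
With no repressor bound, *temS* is transcribed.
So TemS is produced and active.
No repressor is bound and TemS is active, so *irpM* is transcribed.
So IrpM is produced and active.
No repressor is bound and IrpM is active, so *nerA* is transcribed.
→ *nerA* is ON in B.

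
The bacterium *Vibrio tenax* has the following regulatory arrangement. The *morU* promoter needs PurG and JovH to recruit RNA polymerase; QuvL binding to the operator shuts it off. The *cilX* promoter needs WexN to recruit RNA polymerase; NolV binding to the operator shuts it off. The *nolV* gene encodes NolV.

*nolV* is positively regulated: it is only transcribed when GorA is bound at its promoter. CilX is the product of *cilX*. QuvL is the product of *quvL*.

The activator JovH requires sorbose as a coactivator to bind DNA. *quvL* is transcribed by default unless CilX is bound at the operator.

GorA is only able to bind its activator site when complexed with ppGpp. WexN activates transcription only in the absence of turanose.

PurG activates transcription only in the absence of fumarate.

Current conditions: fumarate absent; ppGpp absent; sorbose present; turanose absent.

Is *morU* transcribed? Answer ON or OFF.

Fumarate is absent, so PurG is active.
ppGpp is absent, so GorA is inactive.
Required activator GorA is absent, so *nolV* is not transcribed.
So NolV is not produced.
Turanose is absent, so WexN is active.
No repressor is bound and WexN is active, so *cilX* is transcribed.
So CilX is produced and active.
With repressor CilX bound, *quvL* is not transcribed.
So QuvL is not produced.
Sorbose is present, so JovH is active.
No repressor is bound and PurG and JovH are active, so *morU* is transcribed.

ON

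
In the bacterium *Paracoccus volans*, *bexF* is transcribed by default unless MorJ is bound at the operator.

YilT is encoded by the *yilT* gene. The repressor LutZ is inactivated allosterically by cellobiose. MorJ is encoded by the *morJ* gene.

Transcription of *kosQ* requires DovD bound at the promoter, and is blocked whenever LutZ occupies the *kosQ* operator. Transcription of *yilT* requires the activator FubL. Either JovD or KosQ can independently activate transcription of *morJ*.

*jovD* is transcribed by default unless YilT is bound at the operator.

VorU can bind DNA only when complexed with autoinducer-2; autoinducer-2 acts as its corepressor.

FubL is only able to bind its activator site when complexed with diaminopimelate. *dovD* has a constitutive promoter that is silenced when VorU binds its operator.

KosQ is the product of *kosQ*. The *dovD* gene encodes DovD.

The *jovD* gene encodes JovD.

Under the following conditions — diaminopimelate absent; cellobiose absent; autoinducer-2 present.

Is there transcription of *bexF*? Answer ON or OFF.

OFF

Diaminopimelate is absent, so FubL is inactive.
Required activator FubL is absent, so *yilT* is not transcribed.
So YilT is not produced.
With no repressor bound, *jovD* is transcribed.
So JovD is produced and active.
Autoinducer-2 is present, so VorU is active.
With repressor VorU bound, *dovD* is not transcribed.
So DovD is not produced.
Cellobiose is absent, so LutZ is active.
With repressor LutZ bound, *kosQ* is not transcribed.
So KosQ is not produced.
Activator JovD is present, so *morJ* is transcribed.
So MorJ is produced and active.
With repressor MorJ bound, *bexF* is not transcribed.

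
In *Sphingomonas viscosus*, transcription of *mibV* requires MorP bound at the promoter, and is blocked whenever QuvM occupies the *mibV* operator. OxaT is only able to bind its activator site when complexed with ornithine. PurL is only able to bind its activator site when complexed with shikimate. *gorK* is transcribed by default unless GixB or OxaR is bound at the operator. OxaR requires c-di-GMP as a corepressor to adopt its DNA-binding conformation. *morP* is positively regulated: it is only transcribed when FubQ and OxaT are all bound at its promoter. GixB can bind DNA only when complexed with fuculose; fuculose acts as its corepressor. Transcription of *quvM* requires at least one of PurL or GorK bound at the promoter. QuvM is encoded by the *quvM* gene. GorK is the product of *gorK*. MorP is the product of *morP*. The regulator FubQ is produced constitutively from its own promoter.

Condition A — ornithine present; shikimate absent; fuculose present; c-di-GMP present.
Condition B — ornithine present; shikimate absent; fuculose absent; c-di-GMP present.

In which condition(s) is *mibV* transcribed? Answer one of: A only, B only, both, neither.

Condition A:
FubQ is produced constitutively and is active.
Ornithine is present, so OxaT is active.
No repressor is bound and FubQ and OxaT are active, so *morP* is transcribed.
So MorP is produced and active.
Shikimate is absent, so PurL is inactive.
Fuculose is present, so GixB is active.
c-di-GMP is present, so OxaR is active.
With repressor GixB bound, *gorK* is not transcribed.
So GorK is not produced.
No activator is available at the *quvM* promoter, so *quvM* is not transcribed.
So QuvM is not produced.
No repressor is bound and MorP is active, so *mibV* is transcribed.
→ *mibV* is ON in A.
Condition B:
FubQ is produced constitutively and is active.
Ornithine is present, so OxaT is active.
No repressor is bound and FubQ and OxaT are active, so *morP* is transcribed.
So MorP is produced and active.
Shikimate is absent, so PurL is inactive.
Fuculose is absent, so GixB is inactive.
c-di-GMP is present, so OxaR is active.
With repressor OxaR bound, *gorK* is not transcribed.
So GorK is not produced.
No activator is available at the *quvM* promoter, so *quvM* is not transcribed.
So QuvM is not produced.
No repressor is bound and MorP is active, so *mibV* is transcribed.
→ *mibV* is ON in B.

both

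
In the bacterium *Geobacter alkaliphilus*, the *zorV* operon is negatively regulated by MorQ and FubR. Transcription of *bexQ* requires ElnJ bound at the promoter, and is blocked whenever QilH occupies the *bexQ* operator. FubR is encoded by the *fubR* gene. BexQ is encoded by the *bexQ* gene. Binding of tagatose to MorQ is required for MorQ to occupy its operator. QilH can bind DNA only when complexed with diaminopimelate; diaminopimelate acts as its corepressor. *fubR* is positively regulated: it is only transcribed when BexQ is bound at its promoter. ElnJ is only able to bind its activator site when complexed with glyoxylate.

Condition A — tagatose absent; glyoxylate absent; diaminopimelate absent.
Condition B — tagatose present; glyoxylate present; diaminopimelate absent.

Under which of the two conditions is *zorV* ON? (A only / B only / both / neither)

Condition A:
Tagatose is absent, so MorQ is inactive.
Glyoxylate is absent, so ElnJ is inactive.
Diaminopimelate is absent, so QilH is inactive.
Required activator ElnJ is absent, so *bexQ* is not transcribed.
So BexQ is not produced.
Required activator BexQ is absent, so *fubR* is not transcribed.
So FubR is not produced.
With no repressor bound, *zorV* is transcribed.
→ *zorV* is ON in A.
Condition B:
Tagatose is present, so MorQ is active.
Glyoxylate is present, so ElnJ is active.
Diaminopimelate is absent, so QilH is inactive.
No repressor is bound and ElnJ is active, so *bexQ* is transcribed.
So BexQ is produced and active.
No repressor is bound and BexQ is active, so *fubR* is transcribed.
So FubR is produced and active.
With repressor MorQ bound, *zorV* is not transcribed.
→ *zorV* is OFF in B.

A only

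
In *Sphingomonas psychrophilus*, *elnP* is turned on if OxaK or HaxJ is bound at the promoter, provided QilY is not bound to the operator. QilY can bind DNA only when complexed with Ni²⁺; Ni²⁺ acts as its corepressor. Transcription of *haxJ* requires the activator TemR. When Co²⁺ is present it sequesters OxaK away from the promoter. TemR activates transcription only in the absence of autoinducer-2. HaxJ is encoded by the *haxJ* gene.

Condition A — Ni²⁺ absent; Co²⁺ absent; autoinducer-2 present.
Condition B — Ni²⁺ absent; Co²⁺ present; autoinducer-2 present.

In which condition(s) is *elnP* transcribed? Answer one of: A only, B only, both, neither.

A only

Condition A:
Ni²⁺ is absent, so QilY is inactive.
Co²⁺ is absent, so OxaK is active.
Autoinducer-2 is present, so TemR is inactive.
Required activator TemR is absent, so *haxJ* is not transcribed.
So HaxJ is not produced.
Activator OxaK is present, so *elnP* is transcribed.
→ *elnP* is ON in A.
Condition B:
Ni²⁺ is absent, so QilY is inactive.
Co²⁺ is present, so OxaK is inactive.
Autoinducer-2 is present, so TemR is inactive.
Required activator TemR is absent, so *haxJ* is not transcribed.
So HaxJ is not produced.
No activator is available at the *elnP* promoter, so *elnP* is not transcribed.
→ *elnP* is OFF in B.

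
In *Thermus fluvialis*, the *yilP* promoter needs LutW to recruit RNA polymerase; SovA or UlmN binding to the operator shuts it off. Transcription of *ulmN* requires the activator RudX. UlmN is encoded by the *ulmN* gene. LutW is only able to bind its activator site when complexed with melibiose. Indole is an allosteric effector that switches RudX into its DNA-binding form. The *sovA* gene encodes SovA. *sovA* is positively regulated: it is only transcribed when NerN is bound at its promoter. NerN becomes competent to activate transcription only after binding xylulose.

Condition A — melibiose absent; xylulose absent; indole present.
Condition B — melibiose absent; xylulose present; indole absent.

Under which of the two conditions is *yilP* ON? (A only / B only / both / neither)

Condition A:
Melibiose is absent, so LutW is inactive.
Xylulose is absent, so NerN is inactive.
Required activator NerN is absent, so *sovA* is not transcribed.
So SovA is not produced.
Indole is present, so RudX is active.
No repressor is bound and RudX is active, so *ulmN* is transcribed.
So UlmN is produced and active.
With repressor UlmN bound, *yilP* is not transcribed.
→ *yilP* is OFF in A.
Condition B:
Melibiose is absent, so LutW is inactive.
Xylulose is present, so NerN is active.
No repressor is bound and NerN is active, so *sovA* is transcribed.
So SovA is produced and active.
Indole is absent, so RudX is inactive.
Required activator RudX is absent, so *ulmN* is not transcribed.
So UlmN is not produced.
With repressor SovA bound, *yilP* is not transcribed.
→ *yilP* is OFF in B.

neither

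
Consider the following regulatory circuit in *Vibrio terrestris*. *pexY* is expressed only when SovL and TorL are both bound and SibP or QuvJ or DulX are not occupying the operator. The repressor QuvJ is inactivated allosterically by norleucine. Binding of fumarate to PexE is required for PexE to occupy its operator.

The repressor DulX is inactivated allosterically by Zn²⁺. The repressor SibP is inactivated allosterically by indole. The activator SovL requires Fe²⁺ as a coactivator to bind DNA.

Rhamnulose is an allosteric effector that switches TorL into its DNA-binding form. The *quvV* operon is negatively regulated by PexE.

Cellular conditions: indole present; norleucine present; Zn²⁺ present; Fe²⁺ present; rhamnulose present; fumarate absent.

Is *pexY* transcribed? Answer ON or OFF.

Fe²⁺ is present, so SovL is active.
Indole is present, so SibP is inactive.
Rhamnulose is present, so TorL is active.
Norleucine is present, so QuvJ is inactive.
Zn²⁺ is present, so DulX is inactive.
No repressor is bound and SovL and TorL are active, so *pexY* is transcribed.

ON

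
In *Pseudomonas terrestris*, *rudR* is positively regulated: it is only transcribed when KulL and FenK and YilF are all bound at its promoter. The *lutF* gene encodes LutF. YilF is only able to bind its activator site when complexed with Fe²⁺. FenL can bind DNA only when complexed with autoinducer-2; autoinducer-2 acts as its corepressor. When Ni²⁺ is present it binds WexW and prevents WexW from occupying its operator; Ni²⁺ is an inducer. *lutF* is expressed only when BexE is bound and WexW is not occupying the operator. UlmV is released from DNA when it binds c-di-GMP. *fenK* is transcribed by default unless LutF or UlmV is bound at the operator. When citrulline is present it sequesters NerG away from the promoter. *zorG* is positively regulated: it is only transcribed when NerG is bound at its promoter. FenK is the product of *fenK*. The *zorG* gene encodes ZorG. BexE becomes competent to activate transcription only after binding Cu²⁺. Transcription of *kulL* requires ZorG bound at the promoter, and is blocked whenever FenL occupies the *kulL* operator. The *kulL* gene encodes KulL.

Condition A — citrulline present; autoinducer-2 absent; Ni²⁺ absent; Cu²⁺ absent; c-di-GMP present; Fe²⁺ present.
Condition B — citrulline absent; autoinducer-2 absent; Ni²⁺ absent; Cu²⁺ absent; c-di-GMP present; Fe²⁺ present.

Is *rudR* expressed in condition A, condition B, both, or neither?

Condition A:
Citrulline is present, so NerG is inactive.
Required activator NerG is absent, so *zorG* is not transcribed.
So ZorG is not produced.
Autoinducer-2 is absent, so FenL is inactive.
Required activator ZorG is absent, so *kulL* is not transcribed.
So KulL is not produced.
Ni²⁺ is absent, so WexW is active.
Cu²⁺ is absent, so BexE is inactive.
With repressor WexW bound, *lutF* is not transcribed.
So LutF is not produced.
c-di-GMP is present, so UlmV is inactive.
With no repressor bound, *fenK* is transcribed.
So FenK is produced and active.
Fe²⁺ is present, so YilF is active.
Required activator KulL is absent, so *rudR* is not transcribed.
→ *rudR* is OFF in A.
Condition B:
Citrulline is absent, so NerG is active.
No repressor is bound and NerG is active, so *zorG* is transcribed.
So ZorG is produced and active.
Autoinducer-2 is absent, so FenL is inactive.
No repressor is bound and ZorG is active, so *kulL* is transcribed.
So KulL is produced and active.
Ni²⁺ is absent, so WexW is active.
Cu²⁺ is absent, so BexE is inactive.
With repressor WexW bound, *lutF* is not transcribed.
So LutF is not produced.
c-di-GMP is present, so UlmV is inactive.
With no repressor bound, *fenK* is transcribed.
So FenK is produced and active.
Fe²⁺ is present, so YilF is active.
No repressor is bound and KulL and FenK and YilF are active, so *rudR* is transcribed.
→ *rudR* is ON in B.

B only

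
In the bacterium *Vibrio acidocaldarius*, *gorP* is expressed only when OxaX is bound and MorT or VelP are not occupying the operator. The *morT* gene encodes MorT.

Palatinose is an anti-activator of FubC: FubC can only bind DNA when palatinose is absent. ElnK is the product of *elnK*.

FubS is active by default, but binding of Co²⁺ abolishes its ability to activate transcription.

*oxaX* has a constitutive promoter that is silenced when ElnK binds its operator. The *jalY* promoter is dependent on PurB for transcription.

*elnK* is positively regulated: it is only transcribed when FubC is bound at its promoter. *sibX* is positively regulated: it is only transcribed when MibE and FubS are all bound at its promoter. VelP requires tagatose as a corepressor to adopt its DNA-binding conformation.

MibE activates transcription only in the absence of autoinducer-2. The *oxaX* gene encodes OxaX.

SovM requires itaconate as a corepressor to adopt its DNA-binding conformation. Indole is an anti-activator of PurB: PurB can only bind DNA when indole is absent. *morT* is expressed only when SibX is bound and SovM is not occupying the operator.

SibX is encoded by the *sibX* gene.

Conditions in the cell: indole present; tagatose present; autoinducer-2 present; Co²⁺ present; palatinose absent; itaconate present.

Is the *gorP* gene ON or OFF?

OFF

Palatinose is absent, so FubC is active.
No repressor is bound and FubC is active, so *elnK* is transcribed.
So ElnK is produced and active.
With repressor ElnK bound, *oxaX* is not transcribed.
So OxaX is not produced.
Autoinducer-2 is present, so MibE is inactive.
Co²⁺ is present, so FubS is inactive.
Required activator MibE is absent, so *sibX* is not transcribed.
So SibX is not produced.
Itaconate is present, so SovM is active.
With repressor SovM bound, *morT* is not transcribed.
So MorT is not produced.
Tagatose is present, so VelP is active.
With repressor VelP bound, *gorP* is not transcribed.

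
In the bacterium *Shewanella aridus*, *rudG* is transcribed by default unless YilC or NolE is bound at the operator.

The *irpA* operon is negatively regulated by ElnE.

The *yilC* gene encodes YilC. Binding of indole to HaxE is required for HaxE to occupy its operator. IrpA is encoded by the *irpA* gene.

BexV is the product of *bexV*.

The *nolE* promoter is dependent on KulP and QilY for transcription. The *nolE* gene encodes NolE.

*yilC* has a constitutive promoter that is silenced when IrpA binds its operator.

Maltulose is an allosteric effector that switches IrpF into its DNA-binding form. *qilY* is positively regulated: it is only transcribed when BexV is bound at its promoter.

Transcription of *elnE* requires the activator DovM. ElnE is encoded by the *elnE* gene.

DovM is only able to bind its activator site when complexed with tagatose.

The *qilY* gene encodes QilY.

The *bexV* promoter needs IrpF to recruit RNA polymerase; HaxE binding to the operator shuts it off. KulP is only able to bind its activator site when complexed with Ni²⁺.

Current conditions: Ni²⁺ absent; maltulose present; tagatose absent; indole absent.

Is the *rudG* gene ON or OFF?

ON

Tagatose is absent, so DovM is inactive.
Required activator DovM is absent, so *elnE* is not transcribed.
So ElnE is not produced.
With no repressor bound, *irpA* is transcribed.
So IrpA is produced and active.
With repressor IrpA bound, *yilC* is not transcribed.
So YilC is not produced.
Ni²⁺ is absent, so KulP is inactive.
Maltulose is present, so IrpF is active.
Indole is absent, so HaxE is inactive.
No repressor is bound and IrpF is active, so *bexV* is transcribed.
So BexV is produced and active.
No repressor is bound and BexV is active, so *qilY* is transcribed.
So QilY is produced and active.
Required activator KulP is absent, so *nolE* is not transcribed.
So NolE is not produced.
With no repressor bound, *rudG* is transcribed.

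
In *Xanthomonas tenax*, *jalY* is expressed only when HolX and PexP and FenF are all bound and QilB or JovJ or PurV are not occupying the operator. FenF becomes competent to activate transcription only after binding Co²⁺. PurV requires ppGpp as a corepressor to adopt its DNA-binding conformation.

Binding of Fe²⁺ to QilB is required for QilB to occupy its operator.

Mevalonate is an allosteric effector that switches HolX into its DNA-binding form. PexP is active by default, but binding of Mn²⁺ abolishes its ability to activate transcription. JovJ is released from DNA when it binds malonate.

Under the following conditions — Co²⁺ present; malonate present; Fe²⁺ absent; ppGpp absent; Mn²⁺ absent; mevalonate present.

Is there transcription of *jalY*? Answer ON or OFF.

Fe²⁺ is absent, so QilB is inactive.
Mevalonate is present, so HolX is active.
Mn²⁺ is absent, so PexP is active.
Co²⁺ is present, so FenF is active.
Malonate is present, so JovJ is inactive.
ppGpp is absent, so PurV is inactive.
No repressor is bound and HolX and PexP and FenF are active, so *jalY* is transcribed.

ON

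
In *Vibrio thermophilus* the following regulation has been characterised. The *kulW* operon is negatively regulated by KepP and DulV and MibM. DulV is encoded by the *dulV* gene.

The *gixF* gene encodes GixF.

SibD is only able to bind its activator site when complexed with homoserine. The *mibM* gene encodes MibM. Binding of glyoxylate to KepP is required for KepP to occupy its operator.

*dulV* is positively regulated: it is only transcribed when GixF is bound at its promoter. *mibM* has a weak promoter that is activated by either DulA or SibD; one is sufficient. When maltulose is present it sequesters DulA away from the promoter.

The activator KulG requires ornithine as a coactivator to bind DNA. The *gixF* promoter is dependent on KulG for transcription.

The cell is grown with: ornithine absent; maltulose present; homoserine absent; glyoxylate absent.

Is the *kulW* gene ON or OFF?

Glyoxylate is absent, so KepP is inactive.
Ornithine is absent, so KulG is inactive.
Required activator KulG is absent, so *gixF* is not transcribed.
So GixF is not produced.
Required activator GixF is absent, so *dulV* is not transcribed.
So DulV is not produced.
Maltulose is present, so DulA is inactive.
Homoserine is absent, so SibD is inactive.
No activator is available at the *mibM* promoter, so *mibM* is not transcribed.
So MibM is not produced.
With no repressor bound, *kulW* is transcribed.

ON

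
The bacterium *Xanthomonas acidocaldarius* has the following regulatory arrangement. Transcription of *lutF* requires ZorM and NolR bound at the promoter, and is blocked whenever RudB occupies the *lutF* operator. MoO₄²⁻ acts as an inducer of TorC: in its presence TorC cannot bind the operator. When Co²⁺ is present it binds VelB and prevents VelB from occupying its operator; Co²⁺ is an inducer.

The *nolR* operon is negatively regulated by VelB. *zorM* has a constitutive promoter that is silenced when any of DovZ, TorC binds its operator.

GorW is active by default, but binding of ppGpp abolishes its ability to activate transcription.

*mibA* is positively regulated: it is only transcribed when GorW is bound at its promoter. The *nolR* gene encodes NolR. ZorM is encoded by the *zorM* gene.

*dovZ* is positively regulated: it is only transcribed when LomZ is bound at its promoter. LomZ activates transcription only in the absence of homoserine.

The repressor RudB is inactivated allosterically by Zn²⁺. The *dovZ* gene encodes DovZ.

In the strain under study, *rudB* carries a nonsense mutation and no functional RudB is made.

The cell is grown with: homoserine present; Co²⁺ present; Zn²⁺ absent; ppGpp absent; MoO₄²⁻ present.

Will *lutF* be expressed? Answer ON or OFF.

ON

Homoserine is present, so LomZ is inactive.
Required activator LomZ is absent, so *dovZ* is not transcribed.
So DovZ is not produced.
MoO₄²⁻ is present, so TorC is inactive.
With no repressor bound, *zorM* is transcribed.
So ZorM is produced and active.
Co²⁺ is present, so VelB is inactive.
With no repressor bound, *nolR* is transcribed.
So NolR is produced and active.
RudB is non-functional in this strain, so it has no effect.
No repressor is bound and ZorM and NolR are active, so *lutF* is transcribed.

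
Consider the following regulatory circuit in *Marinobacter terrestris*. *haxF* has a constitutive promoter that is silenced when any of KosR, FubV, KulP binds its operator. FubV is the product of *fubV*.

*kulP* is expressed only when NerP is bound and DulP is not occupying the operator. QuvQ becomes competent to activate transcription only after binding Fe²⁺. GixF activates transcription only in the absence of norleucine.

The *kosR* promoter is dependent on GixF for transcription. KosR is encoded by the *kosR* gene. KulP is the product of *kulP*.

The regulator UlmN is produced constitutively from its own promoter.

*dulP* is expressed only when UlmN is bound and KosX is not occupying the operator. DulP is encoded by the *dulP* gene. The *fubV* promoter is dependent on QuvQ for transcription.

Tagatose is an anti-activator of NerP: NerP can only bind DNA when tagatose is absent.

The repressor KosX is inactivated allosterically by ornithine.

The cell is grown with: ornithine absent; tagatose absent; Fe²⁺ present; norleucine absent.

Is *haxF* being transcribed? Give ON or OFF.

OFF

Norleucine is absent, so GixF is active.
No repressor is bound and GixF is active, so *kosR* is transcribed.
So KosR is produced and active.
Fe²⁺ is present, so QuvQ is active.
No repressor is bound and QuvQ is active, so *fubV* is transcribed.
So FubV is produced and active.
UlmN is produced constitutively and is active.
Ornithine is absent, so KosX is active.
With repressor KosX bound, *dulP* is not transcribed.
So DulP is not produced.
Tagatose is absent, so NerP is active.
No repressor is bound and NerP is active, so *kulP* is transcribed.
So KulP is produced and active.
With repressor KosR bound, *haxF* is not transcribed.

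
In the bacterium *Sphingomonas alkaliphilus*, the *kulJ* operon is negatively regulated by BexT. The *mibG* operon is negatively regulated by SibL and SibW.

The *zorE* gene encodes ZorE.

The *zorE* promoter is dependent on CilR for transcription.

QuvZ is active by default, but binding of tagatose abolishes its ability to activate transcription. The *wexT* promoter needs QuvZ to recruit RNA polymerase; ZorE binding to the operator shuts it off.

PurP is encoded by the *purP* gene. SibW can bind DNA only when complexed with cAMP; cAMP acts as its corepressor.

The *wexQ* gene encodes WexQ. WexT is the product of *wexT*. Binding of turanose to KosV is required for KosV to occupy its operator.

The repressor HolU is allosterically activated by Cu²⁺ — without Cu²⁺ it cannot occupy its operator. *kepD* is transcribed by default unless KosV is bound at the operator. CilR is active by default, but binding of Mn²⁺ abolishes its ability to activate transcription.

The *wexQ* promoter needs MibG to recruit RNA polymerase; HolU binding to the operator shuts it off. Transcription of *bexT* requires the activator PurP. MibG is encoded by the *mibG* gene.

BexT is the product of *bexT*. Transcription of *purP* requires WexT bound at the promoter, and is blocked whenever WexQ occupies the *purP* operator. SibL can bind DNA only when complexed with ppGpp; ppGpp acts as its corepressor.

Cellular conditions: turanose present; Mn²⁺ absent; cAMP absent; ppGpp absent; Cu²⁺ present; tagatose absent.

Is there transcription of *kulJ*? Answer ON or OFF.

Mn²⁺ is absent, so CilR is active.
No repressor is bound and CilR is active, so *zorE* is transcribed.
So ZorE is produced and active.
Tagatose is absent, so QuvZ is active.
With repressor ZorE bound, *wexT* is not transcribed.
So WexT is not produced.
Cu²⁺ is present, so HolU is active.
ppGpp is absent, so SibL is inactive.
cAMP is absent, so SibW is inactive.
With no repressor bound, *mibG* is transcribed.
So MibG is produced and active.
With repressor HolU bound, *wexQ* is not transcribed.
So WexQ is not produced.
Required activator WexT is absent, so *purP* is not transcribed.
So PurP is not produced.
Required activator PurP is absent, so *bexT* is not transcribed.
So BexT is not produced.
With no repressor bound, *kulJ* is transcribed.

ON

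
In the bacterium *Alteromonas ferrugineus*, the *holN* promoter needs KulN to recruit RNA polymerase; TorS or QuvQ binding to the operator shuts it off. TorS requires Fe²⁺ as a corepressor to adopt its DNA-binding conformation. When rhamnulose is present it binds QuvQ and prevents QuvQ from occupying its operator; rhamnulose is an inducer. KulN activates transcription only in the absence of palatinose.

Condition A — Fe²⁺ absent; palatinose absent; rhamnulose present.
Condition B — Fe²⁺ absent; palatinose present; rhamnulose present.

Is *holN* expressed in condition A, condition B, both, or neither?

Condition A:
Fe²⁺ is absent, so TorS is inactive.
Palatinose is absent, so KulN is active.
Rhamnulose is present, so QuvQ is inactive.
No repressor is bound and KulN is active, so *holN* is transcribed.
→ *holN* is ON in A.
Condition B:
Fe²⁺ is absent, so TorS is inactive.
Palatinose is present, so KulN is inactive.
Rhamnulose is present, so QuvQ is inactive.
Required activator KulN is absent, so *holN* is not transcribed.
→ *holN* is OFF in B.

A only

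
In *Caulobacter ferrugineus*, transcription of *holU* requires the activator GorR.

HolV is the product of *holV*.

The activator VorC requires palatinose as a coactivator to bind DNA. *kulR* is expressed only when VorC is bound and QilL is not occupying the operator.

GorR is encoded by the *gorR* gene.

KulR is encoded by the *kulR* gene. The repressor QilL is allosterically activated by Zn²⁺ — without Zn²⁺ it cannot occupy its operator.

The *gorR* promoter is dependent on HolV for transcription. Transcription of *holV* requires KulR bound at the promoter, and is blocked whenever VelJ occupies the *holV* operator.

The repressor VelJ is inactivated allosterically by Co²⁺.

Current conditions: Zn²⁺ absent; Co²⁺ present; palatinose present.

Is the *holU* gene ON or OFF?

ON

Palatinose is present, so VorC is active.
Zn²⁺ is absent, so QilL is inactive.
No repressor is bound and VorC is active, so *kulR* is transcribed.
So KulR is produced and active.
Co²⁺ is present, so VelJ is inactive.
No repressor is bound and KulR is active, so *holV* is transcribed.
So HolV is produced and active.
No repressor is bound and HolV is active, so *gorR* is transcribed.
So GorR is produced and active.
No repressor is bound and GorR is active, so *holU* is transcribed.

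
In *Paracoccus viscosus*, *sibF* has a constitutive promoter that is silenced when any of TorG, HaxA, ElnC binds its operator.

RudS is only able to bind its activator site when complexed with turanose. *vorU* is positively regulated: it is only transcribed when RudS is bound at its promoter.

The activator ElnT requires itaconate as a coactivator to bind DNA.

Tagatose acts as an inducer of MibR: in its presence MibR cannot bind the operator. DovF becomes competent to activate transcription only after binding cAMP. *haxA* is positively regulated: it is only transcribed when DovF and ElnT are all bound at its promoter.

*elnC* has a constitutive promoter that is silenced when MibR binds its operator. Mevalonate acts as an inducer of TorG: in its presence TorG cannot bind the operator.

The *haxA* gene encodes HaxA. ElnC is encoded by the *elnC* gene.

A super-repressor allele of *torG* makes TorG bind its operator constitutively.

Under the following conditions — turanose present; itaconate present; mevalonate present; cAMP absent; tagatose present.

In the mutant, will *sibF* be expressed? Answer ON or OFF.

OFF

TorG is constitutively active in this strain.
cAMP is absent, so DovF is inactive.
Itaconate is present, so ElnT is active.
Required activator DovF is absent, so *haxA* is not transcribed.
So HaxA is not produced.
Tagatose is present, so MibR is inactive.
With no repressor bound, *elnC* is transcribed.
So ElnC is produced and active.
With repressor TorG bound, *sibF* is not transcribed.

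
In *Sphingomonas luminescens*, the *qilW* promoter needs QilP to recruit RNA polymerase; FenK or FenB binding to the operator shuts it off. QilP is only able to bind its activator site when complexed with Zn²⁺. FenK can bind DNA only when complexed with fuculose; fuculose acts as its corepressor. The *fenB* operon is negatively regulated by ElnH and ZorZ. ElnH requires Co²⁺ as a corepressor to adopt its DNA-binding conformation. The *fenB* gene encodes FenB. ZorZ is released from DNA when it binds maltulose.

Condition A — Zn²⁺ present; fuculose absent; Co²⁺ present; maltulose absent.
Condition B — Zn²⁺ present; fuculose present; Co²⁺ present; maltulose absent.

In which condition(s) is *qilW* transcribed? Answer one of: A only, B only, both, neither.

Condition A:
Zn²⁺ is present, so QilP is active.
Fuculose is absent, so FenK is inactive.
Co²⁺ is present, so ElnH is active.
Maltulose is absent, so ZorZ is active.
With repressor ElnH bound, *fenB* is not transcribed.
So FenB is not produced.
No repressor is bound and QilP is active, so *qilW* is transcribed.
→ *qilW* is ON in A.
Condition B:
Zn²⁺ is present, so QilP is active.
Fuculose is present, so FenK is active.
Co²⁺ is present, so ElnH is active.
Maltulose is absent, so ZorZ is active.
With repressor ElnH bound, *fenB* is not transcribed.
So FenB is not produced.
With repressor FenK bound, *qilW* is not transcribed.
→ *qilW* is OFF in B.

A only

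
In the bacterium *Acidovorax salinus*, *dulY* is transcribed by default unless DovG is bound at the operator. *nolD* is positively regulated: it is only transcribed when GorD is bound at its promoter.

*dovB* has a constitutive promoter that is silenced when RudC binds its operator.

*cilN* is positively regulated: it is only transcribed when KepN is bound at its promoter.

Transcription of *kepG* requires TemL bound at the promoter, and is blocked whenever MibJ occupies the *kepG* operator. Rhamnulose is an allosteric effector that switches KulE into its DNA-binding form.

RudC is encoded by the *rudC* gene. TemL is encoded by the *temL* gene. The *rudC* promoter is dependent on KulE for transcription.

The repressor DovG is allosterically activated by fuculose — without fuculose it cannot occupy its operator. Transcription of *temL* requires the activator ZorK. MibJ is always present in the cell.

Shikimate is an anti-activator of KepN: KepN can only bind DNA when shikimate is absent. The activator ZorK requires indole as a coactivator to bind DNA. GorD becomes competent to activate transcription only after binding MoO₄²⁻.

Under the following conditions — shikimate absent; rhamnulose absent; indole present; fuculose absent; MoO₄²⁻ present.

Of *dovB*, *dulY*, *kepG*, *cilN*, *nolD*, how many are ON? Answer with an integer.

4

Rhamnulose is absent, so KulE is inactive.
Required activator KulE is absent, so *rudC* is not transcribed.
So RudC is not produced.
With no repressor bound, *dovB* is transcribed.
→ *dovB* is ON.
Fuculose is absent, so DovG is inactive.
With no repressor bound, *dulY* is transcribed.
→ *dulY* is ON.
Indole is present, so ZorK is active.
No repressor is bound and ZorK is active, so *temL* is transcribed.
So TemL is produced and active.
MibJ is produced constitutively and is active.
With repressor MibJ bound, *kepG* is not transcribed.
→ *kepG* is OFF.
Shikimate is absent, so KepN is active.
No repressor is bound and KepN is active, so *cilN* is transcribed.
→ *cilN* is ON.
MoO₄²⁻ is present, so GorD is active.
No repressor is bound and GorD is active, so *nolD* is transcribed.
→ *nolD* is ON.
4 of the 5 genes are transcribed.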